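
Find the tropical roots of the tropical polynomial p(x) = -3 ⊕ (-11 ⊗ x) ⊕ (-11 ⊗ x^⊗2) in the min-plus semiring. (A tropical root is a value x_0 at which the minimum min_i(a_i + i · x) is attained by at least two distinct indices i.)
Roots: {0, 8}

Each tropical root is a break point of the lower envelope of the lines y = a_i + i · x (there are 3 lines, with slopes 0, 1, ..., 2). Only the lines that attain the minimum somewhere contribute to roots; other lines are dominated. Here the surviving (envelope) indices are i = 2, i = 1, i = 0.
Intersections between consecutive envelope lines give the roots: for adjacent envelope indices i < j the intersection is x = (a_i − a_j) / (j − i). Reading off the sorted break points: {0, 8}.
Verification: at each break x_0, at least two indices attain the minimum of min_i(a_i + i · x_0).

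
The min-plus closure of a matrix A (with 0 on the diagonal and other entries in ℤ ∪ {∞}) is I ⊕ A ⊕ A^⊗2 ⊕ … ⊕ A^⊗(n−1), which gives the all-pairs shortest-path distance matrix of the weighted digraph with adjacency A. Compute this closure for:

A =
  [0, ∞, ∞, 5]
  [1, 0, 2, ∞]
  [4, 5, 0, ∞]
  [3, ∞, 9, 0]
Closure =
  [0, 19, 14, 5]
  [1, 0, 2, 6]
  [4, 5, 0, 9]
  [3, 14, 9, 0]

This is the Floyd-Warshall all-pairs shortest-path computation. For each intermediate vertex k = 0, 1, …, 3, update dist[i][j] ← min(dist[i][j], dist[i][k] + dist[k][j]). The final matrix gives, for each (i, j), the minimum total weight of any directed path from i to j (possibly empty when i = j).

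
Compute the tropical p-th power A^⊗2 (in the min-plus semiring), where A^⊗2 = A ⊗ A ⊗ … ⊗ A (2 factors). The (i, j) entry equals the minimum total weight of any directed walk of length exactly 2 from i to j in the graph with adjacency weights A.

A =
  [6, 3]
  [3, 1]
A^⊗2 =
  [6, 4]
  [4, 2]

Each entry (A^⊗2)_ij equals the minimum over all length-2 walks i = v_0 → v_1 → … → v_2 = j of Σ_t A[v_t][v_{t+1}]. For example, for (i, j) = (0, 1) we minimise over 2 possible intermediate vertex sequences; the minimum is 4, attained along the walk 0 → 1 → 1.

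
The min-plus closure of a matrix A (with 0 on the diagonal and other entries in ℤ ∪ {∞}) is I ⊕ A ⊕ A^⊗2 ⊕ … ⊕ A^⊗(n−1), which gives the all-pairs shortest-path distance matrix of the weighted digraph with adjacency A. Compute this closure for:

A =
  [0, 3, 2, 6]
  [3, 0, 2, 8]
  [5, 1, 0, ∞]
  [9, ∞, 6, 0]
Closure =
  [0, 3, 2, 6]
  [3, 0, 2, 8]
  [4, 1, 0, 9]
  [9, 7, 6, 0]

This is the Floyd-Warshall all-pairs shortest-path computation. For each intermediate vertex k = 0, 1, …, 3, update dist[i][j] ← min(dist[i][j], dist[i][k] + dist[k][j]). The final matrix gives, for each (i, j), the minimum total weight of any directed path from i to j (possibly empty when i = j).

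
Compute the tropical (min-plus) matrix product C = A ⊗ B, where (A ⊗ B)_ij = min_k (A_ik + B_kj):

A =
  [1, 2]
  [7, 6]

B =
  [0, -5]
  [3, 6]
A ⊗ B =
  [1, -4]
  [7, 2]

Apply the min-plus product entry-by-entry:
  C[0][0] = min over k of (A[0][0] + B[0][0] = 1 + 0 = 1, A[0][1] + B[1][0] = 2 + 3 = 5) = 1 (attained at k = 0)
  C[0][1] = min over k of (A[0][0] + B[0][1] = 1 + -5 = -4, A[0][1] + B[1][1] = 2 + 6 = 8) = -4 (attained at k = 0)
  C[1][0] = min over k of (A[1][0] + B[0][0] = 7 + 0 = 7, A[1][1] + B[1][0] = 6 + 3 = 9) = 7 (attained at k = 0)
  C[1][1] = min over k of (A[1][0] + B[0][1] = 7 + -5 = 2, A[1][1] + B[1][1] = 6 + 6 = 12) = 2 (attained at k = 0)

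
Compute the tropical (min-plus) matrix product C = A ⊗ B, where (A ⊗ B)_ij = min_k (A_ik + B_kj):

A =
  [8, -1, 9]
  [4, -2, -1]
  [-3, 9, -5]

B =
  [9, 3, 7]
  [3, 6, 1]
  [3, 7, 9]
A ⊗ B =
  [2, 5, 0]
  [1, 4, -1]
  [-2, 0, 4]

Apply the min-plus product entry-by-entry:
  C[0][0] = min over k of (A[0][0] + B[0][0] = 8 + 9 = 17, A[0][1] + B[1][0] = -1 + 3 = 2, A[0][2] + B[2][0] = 9 + 3 = 12) = 2 (attained at k = 1)
  C[0][1] = min over k of (A[0][0] + B[0][1] = 8 + 3 = 11, A[0][1] + B[1][1] = -1 + 6 = 5, A[0][2] + B[2][1] = 9 + 7 = 16) = 5 (attained at k = 1)
  C[0][2] = min over k of (A[0][0] + B[0][2] = 8 + 7 = 15, A[0][1] + B[1][2] = -1 + 1 = 0, A[0][2] + B[2][2] = 9 + 9 = 18) = 0 (attained at k = 1)
  C[1][0] = min over k of (A[1][0] + B[0][0] = 4 + 9 = 13, A[1][1] + B[1][0] = -2 + 3 = 1, A[1][2] + B[2][0] = -1 + 3 = 2) = 1 (attained at k = 1)
  C[1][1] = min over k of (A[1][0] + B[0][1] = 4 + 3 = 7, A[1][1] + B[1][1] = -2 + 6 = 4, A[1][2] + B[2][1] = -1 + 7 = 6) = 4 (attained at k = 1)
  C[1][2] = min over k of (A[1][0] + B[0][2] = 4 + 7 = 11, A[1][1] + B[1][2] = -2 + 1 = -1, A[1][2] + B[2][2] = -1 + 9 = 8) = -1 (attained at k = 1)
  C[2][0] = min over k of (A[2][0] + B[0][0] = -3 + 9 = 6, A[2][1] + B[1][0] = 9 + 3 = 12, A[2][2] + B[2][0] = -5 + 3 = -2) = -2 (attained at k = 2)
  C[2][1] = min over k of (A[2][0] + B[0][1] = -3 + 3 = 0, A[2][1] + B[1][1] = 9 + 6 = 15, A[2][2] + B[2][1] = -5 + 7 = 2) = 0 (attained at k = 0)
  C[2][2] = min over k of (A[2][0] + B[0][2] = -3 + 7 = 4, A[2][1] + B[1][2] = 9 + 1 = 10, A[2][2] + B[2][2] = -5 + 9 = 4) = 4 (attained at k = 0)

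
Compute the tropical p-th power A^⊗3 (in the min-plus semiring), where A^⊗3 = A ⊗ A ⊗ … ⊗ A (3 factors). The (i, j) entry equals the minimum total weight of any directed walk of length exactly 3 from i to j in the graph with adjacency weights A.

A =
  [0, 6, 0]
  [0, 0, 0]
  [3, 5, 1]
A^⊗3 =
  [0, 5, 0]
  [0, 0, 0]
  [3, 5, 3]

Each entry (A^⊗3)_ij equals the minimum over all length-3 walks i = v_0 → v_1 → … → v_3 = j of Σ_t A[v_t][v_{t+1}]. For example, for (i, j) = (0, 2) we minimise over 9 possible intermediate vertex sequences; the minimum is 0, attained along the walk 0 → 0 → 0 → 2.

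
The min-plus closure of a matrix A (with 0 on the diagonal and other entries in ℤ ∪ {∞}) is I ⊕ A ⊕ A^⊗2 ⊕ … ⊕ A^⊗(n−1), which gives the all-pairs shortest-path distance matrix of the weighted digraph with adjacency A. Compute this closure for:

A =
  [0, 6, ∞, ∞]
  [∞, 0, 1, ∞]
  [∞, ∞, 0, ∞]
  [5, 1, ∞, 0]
Closure =
  [0, 6, 7, ∞]
  [∞, 0, 1, ∞]
  [∞, ∞, 0, ∞]
  [5, 1, 2, 0]

This is the Floyd-Warshall all-pairs shortest-path computation. For each intermediate vertex k = 0, 1, …, 3, update dist[i][j] ← min(dist[i][j], dist[i][k] + dist[k][j]). The final matrix gives, for each (i, j), the minimum total weight of any directed path from i to j (possibly empty when i = j).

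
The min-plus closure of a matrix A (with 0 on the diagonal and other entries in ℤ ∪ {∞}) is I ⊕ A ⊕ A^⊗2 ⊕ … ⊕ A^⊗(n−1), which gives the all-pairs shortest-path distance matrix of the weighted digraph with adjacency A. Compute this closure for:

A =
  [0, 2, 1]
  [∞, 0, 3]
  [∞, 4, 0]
Closure =
  [0, 2, 1]
  [∞, 0, 3]
  [∞, 4, 0]

This is the Floyd-Warshall all-pairs shortest-path computation. For each intermediate vertex k = 0, 1, …, 2, update dist[i][j] ← min(dist[i][j], dist[i][k] + dist[k][j]). The final matrix gives, for each (i, j), the minimum total weight of any directed path from i to j (possibly empty when i = j).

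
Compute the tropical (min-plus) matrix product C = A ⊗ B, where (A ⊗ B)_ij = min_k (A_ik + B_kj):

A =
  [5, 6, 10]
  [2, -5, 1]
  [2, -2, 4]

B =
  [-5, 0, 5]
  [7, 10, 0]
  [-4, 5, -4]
A ⊗ B =
  [0, 5, 6]
  [-3, 2, -5]
  [-3, 2, -2]

Apply the min-plus product entry-by-entry:
  C[0][0] = min over k of (A[0][0] + B[0][0] = 5 + -5 = 0, A[0][1] + B[1][0] = 6 + 7 = 13, A[0][2] + B[2][0] = 10 + -4 = 6) = 0 (attained at k = 0)
  C[0][1] = min over k of (A[0][0] + B[0][1] = 5 + 0 = 5, A[0][1] + B[1][1] = 6 + 10 = 16, A[0][2] + B[2][1] = 10 + 5 = 15) = 5 (attained at k = 0)
  C[0][2] = min over k of (A[0][0] + B[0][2] = 5 + 5 = 10, A[0][1] + B[1][2] = 6 + 0 = 6, A[0][2] + B[2][2] = 10 + -4 = 6) = 6 (attained at k = 1)
  C[1][0] = min over k of (A[1][0] + B[0][0] = 2 + -5 = -3, A[1][1] + B[1][0] = -5 + 7 = 2, A[1][2] + B[2][0] = 1 + -4 = -3) = -3 (attained at k = 0)
  C[1][1] = min over k of (A[1][0] + B[0][1] = 2 + 0 = 2, A[1][1] + B[1][1] = -5 + 10 = 5, A[1][2] + B[2][1] = 1 + 5 = 6) = 2 (attained at k = 0)
  C[1][2] = min over k of (A[1][0] + B[0][2] = 2 + 5 = 7, A[1][1] + B[1][2] = -5 + 0 = -5, A[1][2] + B[2][2] = 1 + -4 = -3) = -5 (attained at k = 1)
  C[2][0] = min over k of (A[2][0] + B[0][0] = 2 + -5 = -3, A[2][1] + B[1][0] = -2 + 7 = 5, A[2][2] + B[2][0] = 4 + -4 = 0) = -3 (attained at k = 0)
  C[2][1] = min over k of (A[2][0] + B[0][1] = 2 + 0 = 2, A[2][1] + B[1][1] = -2 + 10 = 8, A[2][2] + B[2][1] = 4 + 5 = 9) = 2 (attained at k = 0)
  C[2][2] = min over k of (A[2][0] + B[0][2] = 2 + 5 = 7, A[2][1] + B[1][2] = -2 + 0 = -2, A[2][2] + B[2][2] = 4 + -4 = 0) = -2 (attained at k = 1)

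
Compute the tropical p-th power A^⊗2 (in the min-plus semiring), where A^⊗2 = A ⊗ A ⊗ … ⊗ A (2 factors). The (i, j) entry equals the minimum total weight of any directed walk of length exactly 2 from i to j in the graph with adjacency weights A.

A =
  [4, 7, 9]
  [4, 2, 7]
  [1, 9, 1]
A^⊗2 =
  [8, 9, 10]
  [6, 4, 8]
  [2, 8, 2]

Each entry (A^⊗2)_ij equals the minimum over all length-2 walks i = v_0 → v_1 → … → v_2 = j of Σ_t A[v_t][v_{t+1}]. For example, for (i, j) = (0, 2) we minimise over 3 possible intermediate vertex sequences; the minimum is 10, attained along the walk 0 → 2 → 2.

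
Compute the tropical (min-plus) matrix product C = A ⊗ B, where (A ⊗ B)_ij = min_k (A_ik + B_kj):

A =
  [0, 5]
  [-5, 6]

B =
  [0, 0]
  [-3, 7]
A ⊗ B =
  [0, 0]
  [-5, -5]

Apply the min-plus product entry-by-entry:
  C[0][0] = min over k of (A[0][0] + B[0][0] = 0 + 0 = 0, A[0][1] + B[1][0] = 5 + -3 = 2) = 0 (attained at k = 0)
  C[0][1] = min over k of (A[0][0] + B[0][1] = 0 + 0 = 0, A[0][1] + B[1][1] = 5 + 7 = 12) = 0 (attained at k = 0)
  C[1][0] = min over k of (A[1][0] + B[0][0] = -5 + 0 = -5, A[1][1] + B[1][0] = 6 + -3 = 3) = -5 (attained at k = 0)
  C[1][1] = min over k of (A[1][0] + B[0][1] = -5 + 0 = -5, A[1][1] + B[1][1] = 6 + 7 = 13) = -5 (attained at k = 0)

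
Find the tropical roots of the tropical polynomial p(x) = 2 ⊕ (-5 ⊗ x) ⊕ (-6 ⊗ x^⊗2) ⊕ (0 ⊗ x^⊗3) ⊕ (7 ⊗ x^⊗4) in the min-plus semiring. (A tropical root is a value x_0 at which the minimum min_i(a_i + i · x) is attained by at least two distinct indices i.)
Roots: {-7, -6, 1, 7}

Each tropical root is a break point of the lower envelope of the lines y = a_i + i · x (there are 5 lines, with slopes 0, 1, ..., 4). Only the lines that attain the minimum somewhere contribute to roots; other lines are dominated. Here the surviving (envelope) indices are i = 4, i = 3, i = 2, i = 1, i = 0.
Intersections between consecutive envelope lines give the roots: for adjacent envelope indices i < j the intersection is x = (a_i − a_j) / (j − i). Reading off the sorted break points: {-7, -6, 1, 7}.
Verification: at each break x_0, at least two indices attain the minimum of min_i(a_i + i · x_0).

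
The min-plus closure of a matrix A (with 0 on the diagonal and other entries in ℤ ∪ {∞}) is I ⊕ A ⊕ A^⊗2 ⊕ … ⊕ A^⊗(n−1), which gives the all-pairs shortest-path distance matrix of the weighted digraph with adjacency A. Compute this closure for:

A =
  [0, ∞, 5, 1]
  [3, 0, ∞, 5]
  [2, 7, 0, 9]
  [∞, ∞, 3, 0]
Closure =
  [0, 11, 4, 1]
  [3, 0, 7, 4]
  [2, 7, 0, 3]
  [5, 10, 3, 0]

This is the Floyd-Warshall all-pairs shortest-path computation. For each intermediate vertex k = 0, 1, …, 3, update dist[i][j] ← min(dist[i][j], dist[i][k] + dist[k][j]). The final matrix gives, for each (i, j), the minimum total weight of any directed path from i to j (possibly empty when i = j).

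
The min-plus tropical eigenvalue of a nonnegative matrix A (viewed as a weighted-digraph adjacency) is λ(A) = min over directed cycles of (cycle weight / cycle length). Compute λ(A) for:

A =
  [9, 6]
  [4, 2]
λ(A) = 2

Enumerate directed cycles and compute their means (weight / length). Sample:
  cycle 0 → 0: weight = 9, length = 1, mean = 9/1 ≈ 9.000
  cycle 1 → 1: weight = 2, length = 1, mean = 2/1 ≈ 2.000
  cycle 0 → 1 → 0: weight = 10, length = 2, mean = 10/2 ≈ 5.000
  cycle 1 → 0 → 1: weight = 10, length = 2, mean = 10/2 ≈ 5.000
Minimum mean = 2.000, attained e.g. along the cycle 1 → 1 with weight 2 and length 1. So λ(A) = 2/1 = 2.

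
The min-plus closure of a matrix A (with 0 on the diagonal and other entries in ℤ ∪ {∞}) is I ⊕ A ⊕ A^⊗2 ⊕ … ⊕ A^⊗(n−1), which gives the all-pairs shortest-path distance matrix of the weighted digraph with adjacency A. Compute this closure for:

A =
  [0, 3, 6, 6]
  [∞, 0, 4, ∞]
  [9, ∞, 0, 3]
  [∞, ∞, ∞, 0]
Closure =
  [0, 3, 6, 6]
  [13, 0, 4, 7]
  [9, 12, 0, 3]
  [∞, ∞, ∞, 0]

This is the Floyd-Warshall all-pairs shortest-path computation. For each intermediate vertex k = 0, 1, …, 3, update dist[i][j] ← min(dist[i][j], dist[i][k] + dist[k][j]). The final matrix gives, for each (i, j), the minimum total weight of any directed path from i to j (possibly empty when i = j).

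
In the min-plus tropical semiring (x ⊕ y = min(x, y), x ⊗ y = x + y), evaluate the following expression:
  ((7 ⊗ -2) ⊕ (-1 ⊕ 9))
((7 ⊗ -2) ⊕ (-1 ⊕ 9)) = -1

Expand innermost to outermost. Recall ⊕ takes the minimum of its arguments and ⊗ takes their sum. Working out the expression ((7 ⊗ -2) ⊕ (-1 ⊕ 9)) gives -1.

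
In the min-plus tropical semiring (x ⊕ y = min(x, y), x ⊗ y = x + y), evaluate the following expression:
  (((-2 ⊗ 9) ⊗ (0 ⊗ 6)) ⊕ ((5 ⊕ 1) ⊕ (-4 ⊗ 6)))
(((-2 ⊗ 9) ⊗ (0 ⊗ 6)) ⊕ ((5 ⊕ 1) ⊕ (-4 ⊗ 6))) = 1

Expand innermost to outermost. Recall ⊕ takes the minimum of its arguments and ⊗ takes their sum. Working out the expression (((-2 ⊗ 9) ⊗ (0 ⊗ 6)) ⊕ ((5 ⊕ 1) ⊕ (-4 ⊗ 6))) gives 1.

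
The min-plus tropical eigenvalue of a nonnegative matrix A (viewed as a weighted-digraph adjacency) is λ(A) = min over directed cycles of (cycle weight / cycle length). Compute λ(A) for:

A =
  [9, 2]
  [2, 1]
λ(A) = 1

Enumerate directed cycles and compute their means (weight / length). Sample:
  cycle 0 → 0: weight = 9, length = 1, mean = 9/1 ≈ 9.000
  cycle 1 → 1: weight = 1, length = 1, mean = 1/1 ≈ 1.000
  cycle 0 → 1 → 0: weight = 4, length = 2, mean = 4/2 ≈ 2.000
  cycle 1 → 0 → 1: weight = 4, length = 2, mean = 4/2 ≈ 2.000
Minimum mean = 1.000, attained e.g. along the cycle 1 → 1 with weight 1 and length 1. So λ(A) = 1/1 = 1.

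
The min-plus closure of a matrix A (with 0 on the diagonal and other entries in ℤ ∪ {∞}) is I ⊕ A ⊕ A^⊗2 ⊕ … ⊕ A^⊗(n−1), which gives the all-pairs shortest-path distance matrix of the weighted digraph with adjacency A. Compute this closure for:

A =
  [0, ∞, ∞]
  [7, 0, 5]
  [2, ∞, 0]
Closure =
  [0, ∞, ∞]
  [7, 0, 5]
  [2, ∞, 0]

This is the Floyd-Warshall all-pairs shortest-path computation. For each intermediate vertex k = 0, 1, …, 2, update dist[i][j] ← min(dist[i][j], dist[i][k] + dist[k][j]). The final matrix gives, for each (i, j), the minimum total weight of any directed path from i to j (possibly empty when i = j).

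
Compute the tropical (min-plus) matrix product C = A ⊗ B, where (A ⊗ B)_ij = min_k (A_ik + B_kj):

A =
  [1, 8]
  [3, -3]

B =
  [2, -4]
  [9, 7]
A ⊗ B =
  [3, -3]
  [5, -1]

Apply the min-plus product entry-by-entry:
  C[0][0] = min over k of (A[0][0] + B[0][0] = 1 + 2 = 3, A[0][1] + B[1][0] = 8 + 9 = 17) = 3 (attained at k = 0)
  C[0][1] = min over k of (A[0][0] + B[0][1] = 1 + -4 = -3, A[0][1] + B[1][1] = 8 + 7 = 15) = -3 (attained at k = 0)
  C[1][0] = min over k of (A[1][0] + B[0][0] = 3 + 2 = 5, A[1][1] + B[1][0] = -3 + 9 = 6) = 5 (attained at k = 0)
  C[1][1] = min over k of (A[1][0] + B[0][1] = 3 + -4 = -1, A[1][1] + B[1][1] = -3 + 7 = 4) = -1 (attained at k = 0)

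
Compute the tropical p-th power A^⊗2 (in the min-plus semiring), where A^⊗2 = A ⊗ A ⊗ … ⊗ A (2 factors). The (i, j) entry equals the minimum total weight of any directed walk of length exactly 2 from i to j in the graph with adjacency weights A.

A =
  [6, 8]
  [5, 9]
A^⊗2 =
  [12, 14]
  [11, 13]

Each entry (A^⊗2)_ij equals the minimum over all length-2 walks i = v_0 → v_1 → … → v_2 = j of Σ_t A[v_t][v_{t+1}]. For example, for (i, j) = (0, 1) we minimise over 2 possible intermediate vertex sequences; the minimum is 14, attained along the walk 0 → 0 → 1.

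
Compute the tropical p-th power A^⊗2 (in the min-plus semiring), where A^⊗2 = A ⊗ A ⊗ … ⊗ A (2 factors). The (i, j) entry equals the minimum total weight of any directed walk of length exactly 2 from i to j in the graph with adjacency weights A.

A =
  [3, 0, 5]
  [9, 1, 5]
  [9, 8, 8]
A^⊗2 =
  [6, 1, 5]
  [10, 2, 6]
  [12, 9, 13]

Each entry (A^⊗2)_ij equals the minimum over all length-2 walks i = v_0 → v_1 → … → v_2 = j of Σ_t A[v_t][v_{t+1}]. For example, for (i, j) = (0, 2) we minimise over 3 possible intermediate vertex sequences; the minimum is 5, attained along the walk 0 → 1 → 2.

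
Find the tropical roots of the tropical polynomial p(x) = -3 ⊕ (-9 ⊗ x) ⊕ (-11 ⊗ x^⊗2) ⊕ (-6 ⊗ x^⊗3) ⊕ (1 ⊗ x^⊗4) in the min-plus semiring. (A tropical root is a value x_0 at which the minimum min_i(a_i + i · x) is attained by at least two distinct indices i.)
Roots: {-7, -5, 2, 6}

Each tropical root is a break point of the lower envelope of the lines y = a_i + i · x (there are 5 lines, with slopes 0, 1, ..., 4). Only the lines that attain the minimum somewhere contribute to roots; other lines are dominated. Here the surviving (envelope) indices are i = 4, i = 3, i = 2, i = 1, i = 0.
Intersections between consecutive envelope lines give the roots: for adjacent envelope indices i < j the intersection is x = (a_i − a_j) / (j − i). Reading off the sorted break points: {-7, -5, 2, 6}.
Verification: at each break x_0, at least two indices attain the minimum of min_i(a_i + i · x_0).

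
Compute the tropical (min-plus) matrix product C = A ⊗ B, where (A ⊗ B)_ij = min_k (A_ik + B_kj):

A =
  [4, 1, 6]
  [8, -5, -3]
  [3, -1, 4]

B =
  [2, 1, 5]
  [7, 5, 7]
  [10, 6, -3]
A ⊗ B =
  [6, 5, 3]
  [2, 0, -6]
  [5, 4, 1]

Apply the min-plus product entry-by-entry:
  C[0][0] = min over k of (A[0][0] + B[0][0] = 4 + 2 = 6, A[0][1] + B[1][0] = 1 + 7 = 8, A[0][2] + B[2][0] = 6 + 10 = 16) = 6 (attained at k = 0)
  C[0][1] = min over k of (A[0][0] + B[0][1] = 4 + 1 = 5, A[0][1] + B[1][1] = 1 + 5 = 6, A[0][2] + B[2][1] = 6 + 6 = 12) = 5 (attained at k = 0)
  C[0][2] = min over k of (A[0][0] + B[0][2] = 4 + 5 = 9, A[0][1] + B[1][2] = 1 + 7 = 8, A[0][2] + B[2][2] = 6 + -3 = 3) = 3 (attained at k = 2)
  C[1][0] = min over k of (A[1][0] + B[0][0] = 8 + 2 = 10, A[1][1] + B[1][0] = -5 + 7 = 2, A[1][2] + B[2][0] = -3 + 10 = 7) = 2 (attained at k = 1)
  C[1][1] = min over k of (A[1][0] + B[0][1] = 8 + 1 = 9, A[1][1] + B[1][1] = -5 + 5 = 0, A[1][2] + B[2][1] = -3 + 6 = 3) = 0 (attained at k = 1)
  C[1][2] = min over k of (A[1][0] + B[0][2] = 8 + 5 = 13, A[1][1] + B[1][2] = -5 + 7 = 2, A[1][2] + B[2][2] = -3 + -3 = -6) = -6 (attained at k = 2)
  C[2][0] = min over k of (A[2][0] + B[0][0] = 3 + 2 = 5, A[2][1] + B[1][0] = -1 + 7 = 6, A[2][2] + B[2][0] = 4 + 10 = 14) = 5 (attained at k = 0)
  C[2][1] = min over k of (A[2][0] + B[0][1] = 3 + 1 = 4, A[2][1] + B[1][1] = -1 + 5 = 4, A[2][2] + B[2][1] = 4 + 6 = 10) = 4 (attained at k = 0)
  C[2][2] = min over k of (A[2][0] + B[0][2] = 3 + 5 = 8, A[2][1] + B[1][2] = -1 + 7 = 6, A[2][2] + B[2][2] = 4 + -3 = 1) = 1 (attained at k = 2)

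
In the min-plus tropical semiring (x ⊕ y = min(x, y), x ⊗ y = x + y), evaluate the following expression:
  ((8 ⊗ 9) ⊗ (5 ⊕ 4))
((8 ⊗ 9) ⊗ (5 ⊕ 4)) = 21

Expand innermost to outermost. Recall ⊕ takes the minimum of its arguments and ⊗ takes their sum. Working out the expression ((8 ⊗ 9) ⊗ (5 ⊕ 4)) gives 21.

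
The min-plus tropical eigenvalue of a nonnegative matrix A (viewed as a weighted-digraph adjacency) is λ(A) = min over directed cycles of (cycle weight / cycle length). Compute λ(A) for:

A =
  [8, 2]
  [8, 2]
λ(A) = 2

Enumerate directed cycles and compute their means (weight / length). Sample:
  cycle 0 → 0: weight = 8, length = 1, mean = 8/1 ≈ 8.000
  cycle 1 → 1: weight = 2, length = 1, mean = 2/1 ≈ 2.000
  cycle 0 → 1 → 0: weight = 10, length = 2, mean = 10/2 ≈ 5.000
  cycle 1 → 0 → 1: weight = 10, length = 2, mean = 10/2 ≈ 5.000
Minimum mean = 2.000, attained e.g. along the cycle 1 → 1 with weight 2 and length 1. So λ(A) = 2/1 = 2.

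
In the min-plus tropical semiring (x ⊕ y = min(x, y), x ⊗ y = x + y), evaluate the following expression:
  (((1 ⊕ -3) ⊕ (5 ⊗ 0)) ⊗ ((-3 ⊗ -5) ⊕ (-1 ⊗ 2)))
(((1 ⊕ -3) ⊕ (5 ⊗ 0)) ⊗ ((-3 ⊗ -5) ⊕ (-1 ⊗ 2))) = -11

Expand innermost to outermost. Recall ⊕ takes the minimum of its arguments and ⊗ takes their sum. Working out the expression (((1 ⊕ -3) ⊕ (5 ⊗ 0)) ⊗ ((-3 ⊗ -5) ⊕ (-1 ⊗ 2))) gives -11.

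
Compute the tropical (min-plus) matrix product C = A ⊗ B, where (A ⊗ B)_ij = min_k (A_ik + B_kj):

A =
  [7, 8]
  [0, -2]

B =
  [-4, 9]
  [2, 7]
A ⊗ B =
  [3, 15]
  [-4, 5]

Apply the min-plus product entry-by-entry:
  C[0][0] = min over k of (A[0][0] + B[0][0] = 7 + -4 = 3, A[0][1] + B[1][0] = 8 + 2 = 10) = 3 (attained at k = 0)
  C[0][1] = min over k of (A[0][0] + B[0][1] = 7 + 9 = 16, A[0][1] + B[1][1] = 8 + 7 = 15) = 15 (attained at k = 1)
  C[1][0] = min over k of (A[1][0] + B[0][0] = 0 + -4 = -4, A[1][1] + B[1][0] = -2 + 2 = 0) = -4 (attained at k = 0)
  C[1][1] = min over k of (A[1][0] + B[0][1] = 0 + 9 = 9, A[1][1] + B[1][1] = -2 + 7 = 5) = 5 (attained at k = 1)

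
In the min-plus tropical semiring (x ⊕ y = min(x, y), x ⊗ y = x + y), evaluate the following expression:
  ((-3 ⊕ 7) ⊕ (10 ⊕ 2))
((-3 ⊕ 7) ⊕ (10 ⊕ 2)) = -3

Expand innermost to outermost. Recall ⊕ takes the minimum of its arguments and ⊗ takes their sum. Working out the expression ((-3 ⊕ 7) ⊕ (10 ⊕ 2)) gives -3.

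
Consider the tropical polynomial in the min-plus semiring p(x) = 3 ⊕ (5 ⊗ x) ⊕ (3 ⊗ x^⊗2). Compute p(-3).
p(-3) = -3

A tropical monomial a ⊗ x^⊗i evaluates to a + i · x. Evaluating each term at x = -3:
  Term 0 contributes 3 + 0 · -3 = 3
  Term 1 contributes 5 + 1 · -3 = 2
  Term 2 contributes 3 + 2 · -3 = -3
p(-3) = ⊕ of these = min[3, 2, -3] = -3.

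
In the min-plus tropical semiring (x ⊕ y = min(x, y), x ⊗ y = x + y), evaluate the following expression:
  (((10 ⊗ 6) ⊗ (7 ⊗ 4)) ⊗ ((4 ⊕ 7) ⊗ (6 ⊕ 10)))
(((10 ⊗ 6) ⊗ (7 ⊗ 4)) ⊗ ((4 ⊕ 7) ⊗ (6 ⊕ 10))) = 37

Expand innermost to outermost. Recall ⊕ takes the minimum of its arguments and ⊗ takes their sum. Working out the expression (((10 ⊗ 6) ⊗ (7 ⊗ 4)) ⊗ ((4 ⊕ 7) ⊗ (6 ⊕ 10))) gives 37.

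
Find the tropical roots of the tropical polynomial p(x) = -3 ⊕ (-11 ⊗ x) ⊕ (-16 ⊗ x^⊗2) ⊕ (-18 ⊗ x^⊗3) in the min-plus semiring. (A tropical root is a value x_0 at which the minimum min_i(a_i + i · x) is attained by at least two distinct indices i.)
Roots: {2, 5, 8}

Each tropical root is a break point of the lower envelope of the lines y = a_i + i · x (there are 4 lines, with slopes 0, 1, ..., 3). Only the lines that attain the minimum somewhere contribute to roots; other lines are dominated. Here the surviving (envelope) indices are i = 3, i = 2, i = 1, i = 0.
Intersections between consecutive envelope lines give the roots: for adjacent envelope indices i < j the intersection is x = (a_i − a_j) / (j − i). Reading off the sorted break points: {2, 5, 8}.
Verification: at each break x_0, at least two indices attain the minimum of min_i(a_i + i · x_0).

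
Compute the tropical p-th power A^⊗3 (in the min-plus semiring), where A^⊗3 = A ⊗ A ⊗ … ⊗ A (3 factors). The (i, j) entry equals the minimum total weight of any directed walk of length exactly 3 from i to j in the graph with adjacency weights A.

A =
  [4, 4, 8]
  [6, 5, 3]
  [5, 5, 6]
A^⊗3 =
  [12, 12, 11]
  [12, 12, 11]
  [13, 13, 12]

Each entry (A^⊗3)_ij equals the minimum over all length-3 walks i = v_0 → v_1 → … → v_3 = j of Σ_t A[v_t][v_{t+1}]. For example, for (i, j) = (0, 2) we minimise over 9 possible intermediate vertex sequences; the minimum is 11, attained along the walk 0 → 0 → 1 → 2.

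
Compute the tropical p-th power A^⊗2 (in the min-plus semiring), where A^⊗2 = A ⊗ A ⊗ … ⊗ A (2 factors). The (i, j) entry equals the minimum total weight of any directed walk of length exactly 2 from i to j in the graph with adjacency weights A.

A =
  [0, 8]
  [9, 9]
A^⊗2 =
  [0, 8]
  [9, 17]

Each entry (A^⊗2)_ij equals the minimum over all length-2 walks i = v_0 → v_1 → … → v_2 = j of Σ_t A[v_t][v_{t+1}]. For example, for (i, j) = (0, 1) we minimise over 2 possible intermediate vertex sequences; the minimum is 8, attained along the walk 0 → 0 → 1.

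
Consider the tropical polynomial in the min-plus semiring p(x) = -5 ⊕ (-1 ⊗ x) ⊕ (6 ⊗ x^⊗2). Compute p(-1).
p(-1) = -5

A tropical monomial a ⊗ x^⊗i evaluates to a + i · x. Evaluating each term at x = -1:
  Term 0 contributes -5 + 0 · -1 = -5
  Term 1 contributes -1 + 1 · -1 = -2
  Term 2 contributes 6 + 2 · -1 = 4
p(-1) = ⊕ of these = min[-5, -2, 4] = -5.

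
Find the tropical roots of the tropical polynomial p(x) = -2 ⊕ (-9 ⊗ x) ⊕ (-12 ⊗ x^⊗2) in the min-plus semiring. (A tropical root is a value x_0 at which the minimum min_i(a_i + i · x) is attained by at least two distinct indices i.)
Roots: {3, 7}

Each tropical root is a break point of the lower envelope of the lines y = a_i + i · x (there are 3 lines, with slopes 0, 1, ..., 2). Only the lines that attain the minimum somewhere contribute to roots; other lines are dominated. Here the surviving (envelope) indices are i = 2, i = 1, i = 0.
Intersections between consecutive envelope lines give the roots: for adjacent envelope indices i < j the intersection is x = (a_i − a_j) / (j − i). Reading off the sorted break points: {3, 7}.
Verification: at each break x_0, at least two indices attain the minimum of min_i(a_i + i · x_0).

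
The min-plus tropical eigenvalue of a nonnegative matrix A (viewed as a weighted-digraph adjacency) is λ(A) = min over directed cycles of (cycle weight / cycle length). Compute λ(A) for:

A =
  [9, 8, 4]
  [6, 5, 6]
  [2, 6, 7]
λ(A) = 3

Enumerate directed cycles and compute their means (weight / length). Sample:
  cycle 0 → 0: weight = 9, length = 1, mean = 9/1 ≈ 9.000
  cycle 1 → 1: weight = 5, length = 1, mean = 5/1 ≈ 5.000
  cycle 2 → 2: weight = 7, length = 1, mean = 7/1 ≈ 7.000
  cycle 0 → 1 → 0: weight = 14, length = 2, mean = 14/2 ≈ 7.000
  cycle 0 → 2 → 0: weight = 6, length = 2, mean = 6/2 ≈ 3.000
  cycle 1 → 0 → 1: weight = 14, length = 2, mean = 14/2 ≈ 7.000
Minimum mean = 3.000, attained e.g. along the cycle 0 → 2 → 0 with weight 6 and length 2. So λ(A) = 6/2 = 3.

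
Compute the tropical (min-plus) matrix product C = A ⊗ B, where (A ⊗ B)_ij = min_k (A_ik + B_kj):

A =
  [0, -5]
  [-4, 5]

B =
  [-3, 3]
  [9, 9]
A ⊗ B =
  [-3, 3]
  [-7, -1]

Apply the min-plus product entry-by-entry:
  C[0][0] = min over k of (A[0][0] + B[0][0] = 0 + -3 = -3, A[0][1] + B[1][0] = -5 + 9 = 4) = -3 (attained at k = 0)
  C[0][1] = min over k of (A[0][0] + B[0][1] = 0 + 3 = 3, A[0][1] + B[1][1] = -5 + 9 = 4) = 3 (attained at k = 0)
  C[1][0] = min over k of (A[1][0] + B[0][0] = -4 + -3 = -7, A[1][1] + B[1][0] = 5 + 9 = 14) = -7 (attained at k = 0)
  C[1][1] = min over k of (A[1][0] + B[0][1] = -4 + 3 = -1, A[1][1] + B[1][1] = 5 + 9 = 14) = -1 (attained at k = 0)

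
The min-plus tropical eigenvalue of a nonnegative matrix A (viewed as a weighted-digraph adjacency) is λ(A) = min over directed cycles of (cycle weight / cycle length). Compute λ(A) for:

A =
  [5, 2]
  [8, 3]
λ(A) = 3

Enumerate directed cycles and compute their means (weight / length). Sample:
  cycle 0 → 0: weight = 5, length = 1, mean = 5/1 ≈ 5.000
  cycle 1 → 1: weight = 3, length = 1, mean = 3/1 ≈ 3.000
  cycle 0 → 1 → 0: weight = 10, length = 2, mean = 10/2 ≈ 5.000
  cycle 1 → 0 → 1: weight = 10, length = 2, mean = 10/2 ≈ 5.000
Minimum mean = 3.000, attained e.g. along the cycle 1 → 1 with weight 3 and length 1. So λ(A) = 3/1 = 3.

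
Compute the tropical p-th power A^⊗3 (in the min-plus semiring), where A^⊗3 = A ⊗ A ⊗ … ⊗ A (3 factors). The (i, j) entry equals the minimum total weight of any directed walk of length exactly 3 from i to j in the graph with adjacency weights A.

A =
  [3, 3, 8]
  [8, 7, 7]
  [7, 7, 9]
A^⊗3 =
  [9, 9, 13]
  [14, 14, 18]
  [13, 13, 17]

Each entry (A^⊗3)_ij equals the minimum over all length-3 walks i = v_0 → v_1 → … → v_3 = j of Σ_t A[v_t][v_{t+1}]. For example, for (i, j) = (0, 2) we minimise over 9 possible intermediate vertex sequences; the minimum is 13, attained along the walk 0 → 0 → 1 → 2.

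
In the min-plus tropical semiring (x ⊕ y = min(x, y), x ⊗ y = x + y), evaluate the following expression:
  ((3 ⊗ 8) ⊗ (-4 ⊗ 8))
((3 ⊗ 8) ⊗ (-4 ⊗ 8)) = 15

Expand innermost to outermost. Recall ⊕ takes the minimum of its arguments and ⊗ takes their sum. Working out the expression ((3 ⊗ 8) ⊗ (-4 ⊗ 8)) gives 15.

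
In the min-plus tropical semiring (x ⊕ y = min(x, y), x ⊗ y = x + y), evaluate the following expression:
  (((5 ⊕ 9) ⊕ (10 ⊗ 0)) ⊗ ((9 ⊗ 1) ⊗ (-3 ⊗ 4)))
(((5 ⊕ 9) ⊕ (10 ⊗ 0)) ⊗ ((9 ⊗ 1) ⊗ (-3 ⊗ 4))) = 16

Expand innermost to outermost. Recall ⊕ takes the minimum of its arguments and ⊗ takes their sum. Working out the expression (((5 ⊕ 9) ⊕ (10 ⊗ 0)) ⊗ ((9 ⊗ 1) ⊗ (-3 ⊗ 4))) gives 16.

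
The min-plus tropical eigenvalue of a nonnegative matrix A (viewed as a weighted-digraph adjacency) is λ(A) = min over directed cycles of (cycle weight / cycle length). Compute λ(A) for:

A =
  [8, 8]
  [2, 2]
λ(A) = 2

Enumerate directed cycles and compute their means (weight / length). Sample:
  cycle 0 → 0: weight = 8, length = 1, mean = 8/1 ≈ 8.000
  cycle 1 → 1: weight = 2, length = 1, mean = 2/1 ≈ 2.000
  cycle 0 → 1 → 0: weight = 10, length = 2, mean = 10/2 ≈ 5.000
  cycle 1 → 0 → 1: weight = 10, length = 2, mean = 10/2 ≈ 5.000
Minimum mean = 2.000, attained e.g. along the cycle 1 → 1 with weight 2 and length 1. So λ(A) = 2/1 = 2.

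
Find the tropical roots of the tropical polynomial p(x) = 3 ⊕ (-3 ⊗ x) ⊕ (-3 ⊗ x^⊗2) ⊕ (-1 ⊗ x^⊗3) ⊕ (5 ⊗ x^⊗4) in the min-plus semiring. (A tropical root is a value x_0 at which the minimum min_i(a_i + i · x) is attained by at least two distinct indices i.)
Roots: {-6, -2, 0, 6}

Each tropical root is a break point of the lower envelope of the lines y = a_i + i · x (there are 5 lines, with slopes 0, 1, ..., 4). Only the lines that attain the minimum somewhere contribute to roots; other lines are dominated. Here the surviving (envelope) indices are i = 4, i = 3, i = 2, i = 1, i = 0.
Intersections between consecutive envelope lines give the roots: for adjacent envelope indices i < j the intersection is x = (a_i − a_j) / (j − i). Reading off the sorted break points: {-6, -2, 0, 6}.
Verification: at each break x_0, at least two indices attain the minimum of min_i(a_i + i · x_0).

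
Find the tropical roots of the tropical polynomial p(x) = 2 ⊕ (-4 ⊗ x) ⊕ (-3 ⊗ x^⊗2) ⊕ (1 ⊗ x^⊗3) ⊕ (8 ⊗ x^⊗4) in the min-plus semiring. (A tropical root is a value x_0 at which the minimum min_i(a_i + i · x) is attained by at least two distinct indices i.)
Roots: {-7, -4, -1, 6}

Each tropical root is a break point of the lower envelope of the lines y = a_i + i · x (there are 5 lines, with slopes 0, 1, ..., 4). Only the lines that attain the minimum somewhere contribute to roots; other lines are dominated. Here the surviving (envelope) indices are i = 4, i = 3, i = 2, i = 1, i = 0.
Intersections between consecutive envelope lines give the roots: for adjacent envelope indices i < j the intersection is x = (a_i − a_j) / (j − i). Reading off the sorted break points: {-7, -4, -1, 6}.
Verification: at each break x_0, at least two indices attain the minimum of min_i(a_i + i · x_0).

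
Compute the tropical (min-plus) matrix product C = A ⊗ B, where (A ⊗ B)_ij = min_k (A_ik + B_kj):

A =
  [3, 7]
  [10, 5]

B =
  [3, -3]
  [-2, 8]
A ⊗ B =
  [5, 0]
  [3, 7]

Apply the min-plus product entry-by-entry:
  C[0][0] = min over k of (A[0][0] + B[0][0] = 3 + 3 = 6, A[0][1] + B[1][0] = 7 + -2 = 5) = 5 (attained at k = 1)
  C[0][1] = min over k of (A[0][0] + B[0][1] = 3 + -3 = 0, A[0][1] + B[1][1] = 7 + 8 = 15) = 0 (attained at k = 0)
  C[1][0] = min over k of (A[1][0] + B[0][0] = 10 + 3 = 13, A[1][1] + B[1][0] = 5 + -2 = 3) = 3 (attained at k = 1)
  C[1][1] = min over k of (A[1][0] + B[0][1] = 10 + -3 = 7, A[1][1] + B[1][1] = 5 + 8 = 13) = 7 (attained at k = 0)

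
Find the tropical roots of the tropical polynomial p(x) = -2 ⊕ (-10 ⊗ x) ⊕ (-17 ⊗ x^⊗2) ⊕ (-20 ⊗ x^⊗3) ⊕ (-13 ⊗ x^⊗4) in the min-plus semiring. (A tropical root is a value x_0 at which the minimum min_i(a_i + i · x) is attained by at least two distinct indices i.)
Roots: {-7, 3, 7, 8}

Each tropical root is a break point of the lower envelope of the lines y = a_i + i · x (there are 5 lines, with slopes 0, 1, ..., 4). Only the lines that attain the minimum somewhere contribute to roots; other lines are dominated. Here the surviving (envelope) indices are i = 4, i = 3, i = 2, i = 1, i = 0.
Intersections between consecutive envelope lines give the roots: for adjacent envelope indices i < j the intersection is x = (a_i − a_j) / (j − i). Reading off the sorted break points: {-7, 3, 7, 8}.
Verification: at each break x_0, at least two indices attain the minimum of min_i(a_i + i · x_0).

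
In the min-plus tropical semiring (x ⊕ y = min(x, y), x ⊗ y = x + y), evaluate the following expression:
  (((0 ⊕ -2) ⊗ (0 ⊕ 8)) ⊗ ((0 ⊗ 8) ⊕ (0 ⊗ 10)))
(((0 ⊕ -2) ⊗ (0 ⊕ 8)) ⊗ ((0 ⊗ 8) ⊕ (0 ⊗ 10))) = 6

Expand innermost to outermost. Recall ⊕ takes the minimum of its arguments and ⊗ takes their sum. Working out the expression (((0 ⊕ -2) ⊗ (0 ⊕ 8)) ⊗ ((0 ⊗ 8) ⊕ (0 ⊗ 10))) gives 6.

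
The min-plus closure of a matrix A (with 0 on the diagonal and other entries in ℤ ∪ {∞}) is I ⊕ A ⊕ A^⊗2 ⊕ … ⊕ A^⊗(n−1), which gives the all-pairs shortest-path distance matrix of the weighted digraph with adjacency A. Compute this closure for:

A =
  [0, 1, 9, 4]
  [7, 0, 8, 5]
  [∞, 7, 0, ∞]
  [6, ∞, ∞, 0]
Closure =
  [0, 1, 9, 4]
  [7, 0, 8, 5]
  [14, 7, 0, 12]
  [6, 7, 15, 0]

This is the Floyd-Warshall all-pairs shortest-path computation. For each intermediate vertex k = 0, 1, …, 3, update dist[i][j] ← min(dist[i][j], dist[i][k] + dist[k][j]). The final matrix gives, for each (i, j), the minimum total weight of any directed path from i to j (possibly empty when i = j).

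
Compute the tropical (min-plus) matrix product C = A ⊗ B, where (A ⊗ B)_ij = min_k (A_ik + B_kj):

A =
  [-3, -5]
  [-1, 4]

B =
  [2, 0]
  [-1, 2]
A ⊗ B =
  [-6, -3]
  [1, -1]

Apply the min-plus product entry-by-entry:
  C[0][0] = min over k of (A[0][0] + B[0][0] = -3 + 2 = -1, A[0][1] + B[1][0] = -5 + -1 = -6) = -6 (attained at k = 1)
  C[0][1] = min over k of (A[0][0] + B[0][1] = -3 + 0 = -3, A[0][1] + B[1][1] = -5 + 2 = -3) = -3 (attained at k = 0)
  C[1][0] = min over k of (A[1][0] + B[0][0] = -1 + 2 = 1, A[1][1] + B[1][0] = 4 + -1 = 3) = 1 (attained at k = 0)
  C[1][1] = min over k of (A[1][0] + B[0][1] = -1 + 0 = -1, A[1][1] + B[1][1] = 4 + 2 = 6) = -1 (attained at k = 0)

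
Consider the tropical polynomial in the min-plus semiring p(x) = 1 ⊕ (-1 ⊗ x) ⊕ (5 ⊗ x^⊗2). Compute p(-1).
p(-1) = -2

A tropical monomial a ⊗ x^⊗i evaluates to a + i · x. Evaluating each term at x = -1:
  Term 0 contributes 1 + 0 · -1 = 1
  Term 1 contributes -1 + 1 · -1 = -2
  Term 2 contributes 5 + 2 · -1 = 3
p(-1) = ⊕ of these = min[1, -2, 3] = -2.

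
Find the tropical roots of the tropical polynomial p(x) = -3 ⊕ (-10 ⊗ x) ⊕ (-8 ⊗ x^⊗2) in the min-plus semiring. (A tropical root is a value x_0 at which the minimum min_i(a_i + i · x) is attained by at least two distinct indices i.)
Roots: {-2, 7}

Each tropical root is a break point of the lower envelope of the lines y = a_i + i · x (there are 3 lines, with slopes 0, 1, ..., 2). Only the lines that attain the minimum somewhere contribute to roots; other lines are dominated. Here the surviving (envelope) indices are i = 2, i = 1, i = 0.
Intersections between consecutive envelope lines give the roots: for adjacent envelope indices i < j the intersection is x = (a_i − a_j) / (j − i). Reading off the sorted break points: {-2, 7}.
Verification: at each break x_0, at least two indices attain the minimum of min_i(a_i + i · x_0).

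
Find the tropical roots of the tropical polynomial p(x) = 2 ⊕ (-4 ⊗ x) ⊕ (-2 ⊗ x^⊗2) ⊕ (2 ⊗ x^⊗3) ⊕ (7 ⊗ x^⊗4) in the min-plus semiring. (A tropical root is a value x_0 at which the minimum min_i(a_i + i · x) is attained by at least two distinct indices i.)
Roots: {-5, -4, -2, 6}

Each tropical root is a break point of the lower envelope of the lines y = a_i + i · x (there are 5 lines, with slopes 0, 1, ..., 4). Only the lines that attain the minimum somewhere contribute to roots; other lines are dominated. Here the surviving (envelope) indices are i = 4, i = 3, i = 2, i = 1, i = 0.
Intersections between consecutive envelope lines give the roots: for adjacent envelope indices i < j the intersection is x = (a_i − a_j) / (j − i). Reading off the sorted break points: {-5, -4, -2, 6}.
Verification: at each break x_0, at least two indices attain the minimum of min_i(a_i + i · x_0).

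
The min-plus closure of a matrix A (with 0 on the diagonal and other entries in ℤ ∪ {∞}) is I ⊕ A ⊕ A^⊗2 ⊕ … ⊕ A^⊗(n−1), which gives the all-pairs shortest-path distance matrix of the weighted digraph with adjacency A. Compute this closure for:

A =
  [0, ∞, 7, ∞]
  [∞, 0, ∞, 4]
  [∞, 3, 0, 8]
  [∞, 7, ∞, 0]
Closure =
  [0, 10, 7, 14]
  [∞, 0, ∞, 4]
  [∞, 3, 0, 7]
  [∞, 7, ∞, 0]

This is the Floyd-Warshall all-pairs shortest-path computation. For each intermediate vertex k = 0, 1, …, 3, update dist[i][j] ← min(dist[i][j], dist[i][k] + dist[k][j]). The final matrix gives, for each (i, j), the minimum total weight of any directed path from i to j (possibly empty when i = j).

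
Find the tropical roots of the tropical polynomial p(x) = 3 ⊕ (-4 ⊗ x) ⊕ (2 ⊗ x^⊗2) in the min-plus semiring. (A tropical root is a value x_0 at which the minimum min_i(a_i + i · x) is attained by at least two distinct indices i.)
Roots: {-6, 7}

Each tropical root is a break point of the lower envelope of the lines y = a_i + i · x (there are 3 lines, with slopes 0, 1, ..., 2). Only the lines that attain the minimum somewhere contribute to roots; other lines are dominated. Here the surviving (envelope) indices are i = 2, i = 1, i = 0.
Intersections between consecutive envelope lines give the roots: for adjacent envelope indices i < j the intersection is x = (a_i − a_j) / (j − i). Reading off the sorted break points: {-6, 7}.
Verification: at each break x_0, at least two indices attain the minimum of min_i(a_i + i · x_0).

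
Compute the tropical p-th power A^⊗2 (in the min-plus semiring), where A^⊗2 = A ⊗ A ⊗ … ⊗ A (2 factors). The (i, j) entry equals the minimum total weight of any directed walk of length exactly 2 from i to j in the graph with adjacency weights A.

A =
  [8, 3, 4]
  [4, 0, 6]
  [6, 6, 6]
A^⊗2 =
  [7, 3, 9]
  [4, 0, 6]
  [10, 6, 10]

Each entry (A^⊗2)_ij equals the minimum over all length-2 walks i = v_0 → v_1 → … → v_2 = j of Σ_t A[v_t][v_{t+1}]. For example, for (i, j) = (0, 2) we minimise over 3 possible intermediate vertex sequences; the minimum is 9, attained along the walk 0 → 1 → 2.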